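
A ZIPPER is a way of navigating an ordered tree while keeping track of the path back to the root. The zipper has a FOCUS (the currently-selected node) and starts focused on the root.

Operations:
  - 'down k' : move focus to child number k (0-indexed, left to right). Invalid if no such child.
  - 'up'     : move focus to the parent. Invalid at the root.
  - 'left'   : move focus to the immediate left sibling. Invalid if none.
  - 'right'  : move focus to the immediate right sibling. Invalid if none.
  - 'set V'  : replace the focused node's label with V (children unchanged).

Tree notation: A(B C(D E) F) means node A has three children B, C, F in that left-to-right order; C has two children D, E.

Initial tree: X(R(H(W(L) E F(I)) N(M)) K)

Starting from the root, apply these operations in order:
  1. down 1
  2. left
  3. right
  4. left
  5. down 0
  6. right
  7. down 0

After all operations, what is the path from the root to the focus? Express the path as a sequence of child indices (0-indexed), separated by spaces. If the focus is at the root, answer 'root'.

Step 1 (down 1): focus=K path=1 depth=1 children=[] left=['R'] right=[] parent=X
Step 2 (left): focus=R path=0 depth=1 children=['H', 'N'] left=[] right=['K'] parent=X
Step 3 (right): focus=K path=1 depth=1 children=[] left=['R'] right=[] parent=X
Step 4 (left): focus=R path=0 depth=1 children=['H', 'N'] left=[] right=['K'] parent=X
Step 5 (down 0): focus=H path=0/0 depth=2 children=['W', 'E', 'F'] left=[] right=['N'] parent=R
Step 6 (right): focus=N path=0/1 depth=2 children=['M'] left=['H'] right=[] parent=R
Step 7 (down 0): focus=M path=0/1/0 depth=3 children=[] left=[] right=[] parent=N

Answer: 0 1 0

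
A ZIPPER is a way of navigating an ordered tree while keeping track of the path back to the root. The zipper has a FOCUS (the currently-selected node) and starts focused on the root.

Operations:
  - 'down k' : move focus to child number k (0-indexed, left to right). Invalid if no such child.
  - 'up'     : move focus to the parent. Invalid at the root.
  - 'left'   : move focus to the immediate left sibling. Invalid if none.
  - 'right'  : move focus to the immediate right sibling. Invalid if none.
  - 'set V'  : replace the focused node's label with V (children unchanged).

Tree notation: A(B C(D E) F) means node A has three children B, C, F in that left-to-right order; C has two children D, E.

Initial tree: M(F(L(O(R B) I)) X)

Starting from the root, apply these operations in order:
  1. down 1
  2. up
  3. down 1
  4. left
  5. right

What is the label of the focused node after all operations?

Answer: X

Derivation:
Step 1 (down 1): focus=X path=1 depth=1 children=[] left=['F'] right=[] parent=M
Step 2 (up): focus=M path=root depth=0 children=['F', 'X'] (at root)
Step 3 (down 1): focus=X path=1 depth=1 children=[] left=['F'] right=[] parent=M
Step 4 (left): focus=F path=0 depth=1 children=['L'] left=[] right=['X'] parent=M
Step 5 (right): focus=X path=1 depth=1 children=[] left=['F'] right=[] parent=M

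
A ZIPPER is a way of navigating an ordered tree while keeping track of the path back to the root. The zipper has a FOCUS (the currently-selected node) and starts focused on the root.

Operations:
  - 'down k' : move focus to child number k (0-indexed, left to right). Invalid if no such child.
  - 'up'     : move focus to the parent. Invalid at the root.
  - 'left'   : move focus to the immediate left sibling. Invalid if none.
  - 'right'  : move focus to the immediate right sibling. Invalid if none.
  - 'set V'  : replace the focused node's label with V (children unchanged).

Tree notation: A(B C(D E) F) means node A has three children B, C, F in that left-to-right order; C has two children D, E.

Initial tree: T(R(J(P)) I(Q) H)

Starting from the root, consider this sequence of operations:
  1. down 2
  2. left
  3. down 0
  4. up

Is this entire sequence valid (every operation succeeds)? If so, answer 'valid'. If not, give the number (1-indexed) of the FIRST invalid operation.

Step 1 (down 2): focus=H path=2 depth=1 children=[] left=['R', 'I'] right=[] parent=T
Step 2 (left): focus=I path=1 depth=1 children=['Q'] left=['R'] right=['H'] parent=T
Step 3 (down 0): focus=Q path=1/0 depth=2 children=[] left=[] right=[] parent=I
Step 4 (up): focus=I path=1 depth=1 children=['Q'] left=['R'] right=['H'] parent=T

Answer: valid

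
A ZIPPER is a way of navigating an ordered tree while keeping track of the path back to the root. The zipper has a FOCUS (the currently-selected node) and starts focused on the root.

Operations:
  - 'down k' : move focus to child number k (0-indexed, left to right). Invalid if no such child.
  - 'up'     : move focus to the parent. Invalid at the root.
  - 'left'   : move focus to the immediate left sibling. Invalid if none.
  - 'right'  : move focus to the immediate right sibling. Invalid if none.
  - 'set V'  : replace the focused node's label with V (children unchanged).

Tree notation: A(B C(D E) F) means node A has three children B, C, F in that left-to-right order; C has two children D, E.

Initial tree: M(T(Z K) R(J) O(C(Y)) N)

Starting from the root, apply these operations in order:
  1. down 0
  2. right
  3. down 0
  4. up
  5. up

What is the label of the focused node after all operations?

Answer: M

Derivation:
Step 1 (down 0): focus=T path=0 depth=1 children=['Z', 'K'] left=[] right=['R', 'O', 'N'] parent=M
Step 2 (right): focus=R path=1 depth=1 children=['J'] left=['T'] right=['O', 'N'] parent=M
Step 3 (down 0): focus=J path=1/0 depth=2 children=[] left=[] right=[] parent=R
Step 4 (up): focus=R path=1 depth=1 children=['J'] left=['T'] right=['O', 'N'] parent=M
Step 5 (up): focus=M path=root depth=0 children=['T', 'R', 'O', 'N'] (at root)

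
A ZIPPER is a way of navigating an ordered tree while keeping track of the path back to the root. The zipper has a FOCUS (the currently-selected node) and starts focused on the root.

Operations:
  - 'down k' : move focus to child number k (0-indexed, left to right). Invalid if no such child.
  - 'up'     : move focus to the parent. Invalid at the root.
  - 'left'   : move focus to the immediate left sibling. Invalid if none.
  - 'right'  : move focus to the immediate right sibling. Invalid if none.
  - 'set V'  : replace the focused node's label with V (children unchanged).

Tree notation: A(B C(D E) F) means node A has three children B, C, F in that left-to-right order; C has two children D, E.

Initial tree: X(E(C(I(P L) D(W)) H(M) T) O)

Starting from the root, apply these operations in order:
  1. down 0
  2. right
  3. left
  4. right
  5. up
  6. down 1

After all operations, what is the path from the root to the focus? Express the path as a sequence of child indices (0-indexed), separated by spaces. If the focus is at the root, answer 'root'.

Answer: 1

Derivation:
Step 1 (down 0): focus=E path=0 depth=1 children=['C', 'H', 'T'] left=[] right=['O'] parent=X
Step 2 (right): focus=O path=1 depth=1 children=[] left=['E'] right=[] parent=X
Step 3 (left): focus=E path=0 depth=1 children=['C', 'H', 'T'] left=[] right=['O'] parent=X
Step 4 (right): focus=O path=1 depth=1 children=[] left=['E'] right=[] parent=X
Step 5 (up): focus=X path=root depth=0 children=['E', 'O'] (at root)
Step 6 (down 1): focus=O path=1 depth=1 children=[] left=['E'] right=[] parent=X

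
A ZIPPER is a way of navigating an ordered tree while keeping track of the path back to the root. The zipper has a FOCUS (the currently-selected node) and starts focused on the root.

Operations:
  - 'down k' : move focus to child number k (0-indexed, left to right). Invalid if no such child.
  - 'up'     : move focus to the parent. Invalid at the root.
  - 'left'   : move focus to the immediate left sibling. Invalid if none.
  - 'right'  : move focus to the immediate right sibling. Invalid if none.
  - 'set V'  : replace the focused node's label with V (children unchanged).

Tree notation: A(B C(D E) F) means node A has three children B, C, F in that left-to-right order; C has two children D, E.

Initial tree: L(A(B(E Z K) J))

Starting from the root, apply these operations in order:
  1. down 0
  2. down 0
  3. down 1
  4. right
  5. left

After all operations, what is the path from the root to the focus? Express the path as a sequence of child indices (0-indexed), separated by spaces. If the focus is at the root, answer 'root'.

Answer: 0 0 1

Derivation:
Step 1 (down 0): focus=A path=0 depth=1 children=['B', 'J'] left=[] right=[] parent=L
Step 2 (down 0): focus=B path=0/0 depth=2 children=['E', 'Z', 'K'] left=[] right=['J'] parent=A
Step 3 (down 1): focus=Z path=0/0/1 depth=3 children=[] left=['E'] right=['K'] parent=B
Step 4 (right): focus=K path=0/0/2 depth=3 children=[] left=['E', 'Z'] right=[] parent=B
Step 5 (left): focus=Z path=0/0/1 depth=3 children=[] left=['E'] right=['K'] parent=B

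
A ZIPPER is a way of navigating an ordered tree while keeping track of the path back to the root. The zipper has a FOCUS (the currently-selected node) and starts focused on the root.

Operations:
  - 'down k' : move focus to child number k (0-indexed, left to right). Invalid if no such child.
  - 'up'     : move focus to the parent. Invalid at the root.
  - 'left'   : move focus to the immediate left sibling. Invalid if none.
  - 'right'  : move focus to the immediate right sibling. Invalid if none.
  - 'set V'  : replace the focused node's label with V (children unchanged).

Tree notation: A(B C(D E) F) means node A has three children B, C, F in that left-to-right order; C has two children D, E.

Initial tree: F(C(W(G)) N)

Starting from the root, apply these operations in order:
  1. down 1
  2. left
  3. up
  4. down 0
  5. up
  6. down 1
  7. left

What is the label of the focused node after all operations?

Answer: C

Derivation:
Step 1 (down 1): focus=N path=1 depth=1 children=[] left=['C'] right=[] parent=F
Step 2 (left): focus=C path=0 depth=1 children=['W'] left=[] right=['N'] parent=F
Step 3 (up): focus=F path=root depth=0 children=['C', 'N'] (at root)
Step 4 (down 0): focus=C path=0 depth=1 children=['W'] left=[] right=['N'] parent=F
Step 5 (up): focus=F path=root depth=0 children=['C', 'N'] (at root)
Step 6 (down 1): focus=N path=1 depth=1 children=[] left=['C'] right=[] parent=F
Step 7 (left): focus=C path=0 depth=1 children=['W'] left=[] right=['N'] parent=F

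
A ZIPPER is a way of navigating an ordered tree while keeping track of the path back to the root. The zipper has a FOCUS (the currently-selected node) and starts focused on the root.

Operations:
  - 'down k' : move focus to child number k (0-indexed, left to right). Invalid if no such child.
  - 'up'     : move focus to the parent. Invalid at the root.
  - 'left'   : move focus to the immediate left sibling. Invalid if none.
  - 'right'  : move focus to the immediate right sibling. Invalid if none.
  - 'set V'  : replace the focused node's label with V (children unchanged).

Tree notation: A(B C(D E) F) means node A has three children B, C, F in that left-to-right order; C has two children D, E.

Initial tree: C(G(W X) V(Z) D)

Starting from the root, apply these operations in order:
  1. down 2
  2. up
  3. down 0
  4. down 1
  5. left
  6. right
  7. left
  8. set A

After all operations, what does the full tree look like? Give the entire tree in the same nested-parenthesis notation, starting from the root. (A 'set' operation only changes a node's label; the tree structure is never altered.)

Step 1 (down 2): focus=D path=2 depth=1 children=[] left=['G', 'V'] right=[] parent=C
Step 2 (up): focus=C path=root depth=0 children=['G', 'V', 'D'] (at root)
Step 3 (down 0): focus=G path=0 depth=1 children=['W', 'X'] left=[] right=['V', 'D'] parent=C
Step 4 (down 1): focus=X path=0/1 depth=2 children=[] left=['W'] right=[] parent=G
Step 5 (left): focus=W path=0/0 depth=2 children=[] left=[] right=['X'] parent=G
Step 6 (right): focus=X path=0/1 depth=2 children=[] left=['W'] right=[] parent=G
Step 7 (left): focus=W path=0/0 depth=2 children=[] left=[] right=['X'] parent=G
Step 8 (set A): focus=A path=0/0 depth=2 children=[] left=[] right=['X'] parent=G

Answer: C(G(A X) V(Z) D)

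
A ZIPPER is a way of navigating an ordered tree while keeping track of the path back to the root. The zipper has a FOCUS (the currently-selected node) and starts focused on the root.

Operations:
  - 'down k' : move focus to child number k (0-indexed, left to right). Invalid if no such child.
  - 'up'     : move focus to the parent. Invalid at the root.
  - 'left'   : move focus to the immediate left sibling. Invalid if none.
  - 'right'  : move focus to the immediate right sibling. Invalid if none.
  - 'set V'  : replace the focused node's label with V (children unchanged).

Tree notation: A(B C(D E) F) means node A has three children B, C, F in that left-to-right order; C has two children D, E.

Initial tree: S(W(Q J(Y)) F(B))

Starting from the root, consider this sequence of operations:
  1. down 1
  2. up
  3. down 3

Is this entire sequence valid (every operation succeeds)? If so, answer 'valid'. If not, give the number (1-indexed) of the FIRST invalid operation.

Answer: 3

Derivation:
Step 1 (down 1): focus=F path=1 depth=1 children=['B'] left=['W'] right=[] parent=S
Step 2 (up): focus=S path=root depth=0 children=['W', 'F'] (at root)
Step 3 (down 3): INVALID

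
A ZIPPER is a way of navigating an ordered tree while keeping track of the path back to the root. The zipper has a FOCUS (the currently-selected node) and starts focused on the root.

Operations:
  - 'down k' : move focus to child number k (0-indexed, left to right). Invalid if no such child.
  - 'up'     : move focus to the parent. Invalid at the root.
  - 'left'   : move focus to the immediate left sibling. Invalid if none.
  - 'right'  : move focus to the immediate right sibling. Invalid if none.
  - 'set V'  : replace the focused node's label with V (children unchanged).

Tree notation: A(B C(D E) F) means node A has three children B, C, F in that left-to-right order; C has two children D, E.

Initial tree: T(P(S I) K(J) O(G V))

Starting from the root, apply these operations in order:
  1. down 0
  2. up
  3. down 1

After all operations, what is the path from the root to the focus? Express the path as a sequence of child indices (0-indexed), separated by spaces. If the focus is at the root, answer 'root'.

Answer: 1

Derivation:
Step 1 (down 0): focus=P path=0 depth=1 children=['S', 'I'] left=[] right=['K', 'O'] parent=T
Step 2 (up): focus=T path=root depth=0 children=['P', 'K', 'O'] (at root)
Step 3 (down 1): focus=K path=1 depth=1 children=['J'] left=['P'] right=['O'] parent=T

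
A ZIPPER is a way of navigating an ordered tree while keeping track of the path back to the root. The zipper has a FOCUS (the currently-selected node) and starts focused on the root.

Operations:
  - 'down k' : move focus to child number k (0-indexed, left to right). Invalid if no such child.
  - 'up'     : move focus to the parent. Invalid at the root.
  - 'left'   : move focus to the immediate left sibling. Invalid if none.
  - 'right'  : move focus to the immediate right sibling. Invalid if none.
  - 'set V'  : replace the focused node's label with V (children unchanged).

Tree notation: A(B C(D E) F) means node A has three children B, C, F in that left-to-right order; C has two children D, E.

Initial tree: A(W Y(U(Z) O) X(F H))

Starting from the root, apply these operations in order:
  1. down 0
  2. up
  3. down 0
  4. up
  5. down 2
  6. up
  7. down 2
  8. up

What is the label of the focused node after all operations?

Step 1 (down 0): focus=W path=0 depth=1 children=[] left=[] right=['Y', 'X'] parent=A
Step 2 (up): focus=A path=root depth=0 children=['W', 'Y', 'X'] (at root)
Step 3 (down 0): focus=W path=0 depth=1 children=[] left=[] right=['Y', 'X'] parent=A
Step 4 (up): focus=A path=root depth=0 children=['W', 'Y', 'X'] (at root)
Step 5 (down 2): focus=X path=2 depth=1 children=['F', 'H'] left=['W', 'Y'] right=[] parent=A
Step 6 (up): focus=A path=root depth=0 children=['W', 'Y', 'X'] (at root)
Step 7 (down 2): focus=X path=2 depth=1 children=['F', 'H'] left=['W', 'Y'] right=[] parent=A
Step 8 (up): focus=A path=root depth=0 children=['W', 'Y', 'X'] (at root)

Answer: A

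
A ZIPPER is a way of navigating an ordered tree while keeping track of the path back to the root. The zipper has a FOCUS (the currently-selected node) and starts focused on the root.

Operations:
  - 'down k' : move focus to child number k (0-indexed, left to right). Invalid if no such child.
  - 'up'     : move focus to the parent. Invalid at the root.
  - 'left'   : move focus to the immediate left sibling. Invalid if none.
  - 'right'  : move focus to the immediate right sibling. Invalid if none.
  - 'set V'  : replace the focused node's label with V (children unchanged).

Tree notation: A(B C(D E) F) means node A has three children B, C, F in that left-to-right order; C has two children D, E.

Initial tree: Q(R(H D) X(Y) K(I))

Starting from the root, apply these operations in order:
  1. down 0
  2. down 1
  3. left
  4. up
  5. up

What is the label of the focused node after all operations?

Answer: Q

Derivation:
Step 1 (down 0): focus=R path=0 depth=1 children=['H', 'D'] left=[] right=['X', 'K'] parent=Q
Step 2 (down 1): focus=D path=0/1 depth=2 children=[] left=['H'] right=[] parent=R
Step 3 (left): focus=H path=0/0 depth=2 children=[] left=[] right=['D'] parent=R
Step 4 (up): focus=R path=0 depth=1 children=['H', 'D'] left=[] right=['X', 'K'] parent=Q
Step 5 (up): focus=Q path=root depth=0 children=['R', 'X', 'K'] (at root)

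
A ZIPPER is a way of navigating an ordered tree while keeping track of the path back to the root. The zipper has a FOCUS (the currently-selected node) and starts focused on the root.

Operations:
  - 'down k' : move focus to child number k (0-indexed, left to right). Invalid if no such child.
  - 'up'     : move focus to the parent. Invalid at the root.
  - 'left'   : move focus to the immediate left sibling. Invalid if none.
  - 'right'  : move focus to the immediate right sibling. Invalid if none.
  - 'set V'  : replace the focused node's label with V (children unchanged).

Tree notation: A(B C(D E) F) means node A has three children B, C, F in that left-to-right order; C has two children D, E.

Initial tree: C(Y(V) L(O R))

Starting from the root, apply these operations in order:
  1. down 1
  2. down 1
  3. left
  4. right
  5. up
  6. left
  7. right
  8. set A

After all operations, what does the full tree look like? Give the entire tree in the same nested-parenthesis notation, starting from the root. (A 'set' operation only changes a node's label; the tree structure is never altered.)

Step 1 (down 1): focus=L path=1 depth=1 children=['O', 'R'] left=['Y'] right=[] parent=C
Step 2 (down 1): focus=R path=1/1 depth=2 children=[] left=['O'] right=[] parent=L
Step 3 (left): focus=O path=1/0 depth=2 children=[] left=[] right=['R'] parent=L
Step 4 (right): focus=R path=1/1 depth=2 children=[] left=['O'] right=[] parent=L
Step 5 (up): focus=L path=1 depth=1 children=['O', 'R'] left=['Y'] right=[] parent=C
Step 6 (left): focus=Y path=0 depth=1 children=['V'] left=[] right=['L'] parent=C
Step 7 (right): focus=L path=1 depth=1 children=['O', 'R'] left=['Y'] right=[] parent=C
Step 8 (set A): focus=A path=1 depth=1 children=['O', 'R'] left=['Y'] right=[] parent=C

Answer: C(Y(V) A(O R))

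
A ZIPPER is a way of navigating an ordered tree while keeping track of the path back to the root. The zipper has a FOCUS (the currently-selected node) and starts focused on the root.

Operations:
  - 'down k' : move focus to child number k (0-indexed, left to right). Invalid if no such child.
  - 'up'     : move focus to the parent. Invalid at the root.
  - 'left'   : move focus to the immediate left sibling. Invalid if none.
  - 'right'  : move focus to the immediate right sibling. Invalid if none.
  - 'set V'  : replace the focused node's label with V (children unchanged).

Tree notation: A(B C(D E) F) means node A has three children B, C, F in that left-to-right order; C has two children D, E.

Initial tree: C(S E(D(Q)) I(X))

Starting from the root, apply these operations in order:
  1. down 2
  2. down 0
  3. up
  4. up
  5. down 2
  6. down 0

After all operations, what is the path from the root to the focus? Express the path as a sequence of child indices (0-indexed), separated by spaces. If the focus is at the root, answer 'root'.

Step 1 (down 2): focus=I path=2 depth=1 children=['X'] left=['S', 'E'] right=[] parent=C
Step 2 (down 0): focus=X path=2/0 depth=2 children=[] left=[] right=[] parent=I
Step 3 (up): focus=I path=2 depth=1 children=['X'] left=['S', 'E'] right=[] parent=C
Step 4 (up): focus=C path=root depth=0 children=['S', 'E', 'I'] (at root)
Step 5 (down 2): focus=I path=2 depth=1 children=['X'] left=['S', 'E'] right=[] parent=C
Step 6 (down 0): focus=X path=2/0 depth=2 children=[] left=[] right=[] parent=I

Answer: 2 0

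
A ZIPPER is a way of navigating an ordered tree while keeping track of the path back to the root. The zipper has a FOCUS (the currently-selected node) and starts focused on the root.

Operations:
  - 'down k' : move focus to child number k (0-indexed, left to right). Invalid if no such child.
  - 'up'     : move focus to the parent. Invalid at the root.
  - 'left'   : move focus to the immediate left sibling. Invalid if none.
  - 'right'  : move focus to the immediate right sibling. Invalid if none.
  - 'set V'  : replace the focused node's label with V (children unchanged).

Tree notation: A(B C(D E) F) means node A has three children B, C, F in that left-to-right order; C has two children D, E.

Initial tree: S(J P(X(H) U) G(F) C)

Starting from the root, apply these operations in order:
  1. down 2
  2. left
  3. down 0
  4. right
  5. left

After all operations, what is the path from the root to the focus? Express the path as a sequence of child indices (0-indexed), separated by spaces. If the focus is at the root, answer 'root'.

Answer: 1 0

Derivation:
Step 1 (down 2): focus=G path=2 depth=1 children=['F'] left=['J', 'P'] right=['C'] parent=S
Step 2 (left): focus=P path=1 depth=1 children=['X', 'U'] left=['J'] right=['G', 'C'] parent=S
Step 3 (down 0): focus=X path=1/0 depth=2 children=['H'] left=[] right=['U'] parent=P
Step 4 (right): focus=U path=1/1 depth=2 children=[] left=['X'] right=[] parent=P
Step 5 (left): focus=X path=1/0 depth=2 children=['H'] left=[] right=['U'] parent=P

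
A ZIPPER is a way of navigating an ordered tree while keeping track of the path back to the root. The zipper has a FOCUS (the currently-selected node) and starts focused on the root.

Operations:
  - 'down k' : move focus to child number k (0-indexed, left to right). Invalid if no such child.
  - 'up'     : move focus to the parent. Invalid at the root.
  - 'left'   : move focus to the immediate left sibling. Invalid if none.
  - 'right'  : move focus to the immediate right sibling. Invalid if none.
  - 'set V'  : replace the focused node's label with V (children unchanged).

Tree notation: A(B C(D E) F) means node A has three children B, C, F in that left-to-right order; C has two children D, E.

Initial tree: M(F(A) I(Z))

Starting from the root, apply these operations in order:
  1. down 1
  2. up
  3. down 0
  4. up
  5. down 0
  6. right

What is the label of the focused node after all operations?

Answer: I

Derivation:
Step 1 (down 1): focus=I path=1 depth=1 children=['Z'] left=['F'] right=[] parent=M
Step 2 (up): focus=M path=root depth=0 children=['F', 'I'] (at root)
Step 3 (down 0): focus=F path=0 depth=1 children=['A'] left=[] right=['I'] parent=M
Step 4 (up): focus=M path=root depth=0 children=['F', 'I'] (at root)
Step 5 (down 0): focus=F path=0 depth=1 children=['A'] left=[] right=['I'] parent=M
Step 6 (right): focus=I path=1 depth=1 children=['Z'] left=['F'] right=[] parent=M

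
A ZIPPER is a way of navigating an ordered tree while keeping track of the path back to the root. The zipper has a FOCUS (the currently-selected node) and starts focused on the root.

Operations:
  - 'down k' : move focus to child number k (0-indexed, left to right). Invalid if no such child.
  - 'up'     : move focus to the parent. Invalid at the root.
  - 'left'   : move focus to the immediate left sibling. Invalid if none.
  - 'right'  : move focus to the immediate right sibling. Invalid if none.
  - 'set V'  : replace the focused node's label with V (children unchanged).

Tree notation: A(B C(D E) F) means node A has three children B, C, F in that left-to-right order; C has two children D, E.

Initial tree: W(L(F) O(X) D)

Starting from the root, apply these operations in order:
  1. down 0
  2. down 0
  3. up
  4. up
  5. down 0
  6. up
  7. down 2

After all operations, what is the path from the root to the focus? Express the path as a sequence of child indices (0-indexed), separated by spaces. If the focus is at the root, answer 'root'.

Step 1 (down 0): focus=L path=0 depth=1 children=['F'] left=[] right=['O', 'D'] parent=W
Step 2 (down 0): focus=F path=0/0 depth=2 children=[] left=[] right=[] parent=L
Step 3 (up): focus=L path=0 depth=1 children=['F'] left=[] right=['O', 'D'] parent=W
Step 4 (up): focus=W path=root depth=0 children=['L', 'O', 'D'] (at root)
Step 5 (down 0): focus=L path=0 depth=1 children=['F'] left=[] right=['O', 'D'] parent=W
Step 6 (up): focus=W path=root depth=0 children=['L', 'O', 'D'] (at root)
Step 7 (down 2): focus=D path=2 depth=1 children=[] left=['L', 'O'] right=[] parent=W

Answer: 2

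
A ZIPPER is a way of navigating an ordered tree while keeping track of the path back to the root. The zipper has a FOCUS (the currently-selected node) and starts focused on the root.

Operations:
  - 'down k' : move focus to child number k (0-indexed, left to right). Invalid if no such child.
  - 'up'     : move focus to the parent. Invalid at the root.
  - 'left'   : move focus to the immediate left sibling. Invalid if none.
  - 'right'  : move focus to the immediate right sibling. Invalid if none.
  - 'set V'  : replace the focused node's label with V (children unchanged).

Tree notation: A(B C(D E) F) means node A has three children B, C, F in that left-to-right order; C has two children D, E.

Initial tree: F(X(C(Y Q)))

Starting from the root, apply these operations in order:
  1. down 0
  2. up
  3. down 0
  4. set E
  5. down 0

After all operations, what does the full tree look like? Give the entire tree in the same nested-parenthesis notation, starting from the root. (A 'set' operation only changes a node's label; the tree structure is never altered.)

Step 1 (down 0): focus=X path=0 depth=1 children=['C'] left=[] right=[] parent=F
Step 2 (up): focus=F path=root depth=0 children=['X'] (at root)
Step 3 (down 0): focus=X path=0 depth=1 children=['C'] left=[] right=[] parent=F
Step 4 (set E): focus=E path=0 depth=1 children=['C'] left=[] right=[] parent=F
Step 5 (down 0): focus=C path=0/0 depth=2 children=['Y', 'Q'] left=[] right=[] parent=E

Answer: F(E(C(Y Q)))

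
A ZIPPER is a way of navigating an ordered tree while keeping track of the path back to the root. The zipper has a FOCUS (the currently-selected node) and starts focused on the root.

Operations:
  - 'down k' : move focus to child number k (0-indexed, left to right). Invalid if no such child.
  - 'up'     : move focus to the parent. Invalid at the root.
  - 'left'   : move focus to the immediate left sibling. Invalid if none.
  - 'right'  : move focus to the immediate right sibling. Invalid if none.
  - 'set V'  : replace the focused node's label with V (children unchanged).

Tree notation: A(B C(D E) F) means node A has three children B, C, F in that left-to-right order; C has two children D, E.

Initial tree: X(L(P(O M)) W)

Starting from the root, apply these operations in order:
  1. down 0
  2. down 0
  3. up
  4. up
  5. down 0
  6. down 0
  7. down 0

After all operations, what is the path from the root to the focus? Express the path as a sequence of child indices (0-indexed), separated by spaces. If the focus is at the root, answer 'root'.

Answer: 0 0 0

Derivation:
Step 1 (down 0): focus=L path=0 depth=1 children=['P'] left=[] right=['W'] parent=X
Step 2 (down 0): focus=P path=0/0 depth=2 children=['O', 'M'] left=[] right=[] parent=L
Step 3 (up): focus=L path=0 depth=1 children=['P'] left=[] right=['W'] parent=X
Step 4 (up): focus=X path=root depth=0 children=['L', 'W'] (at root)
Step 5 (down 0): focus=L path=0 depth=1 children=['P'] left=[] right=['W'] parent=X
Step 6 (down 0): focus=P path=0/0 depth=2 children=['O', 'M'] left=[] right=[] parent=L
Step 7 (down 0): focus=O path=0/0/0 depth=3 children=[] left=[] right=['M'] parent=P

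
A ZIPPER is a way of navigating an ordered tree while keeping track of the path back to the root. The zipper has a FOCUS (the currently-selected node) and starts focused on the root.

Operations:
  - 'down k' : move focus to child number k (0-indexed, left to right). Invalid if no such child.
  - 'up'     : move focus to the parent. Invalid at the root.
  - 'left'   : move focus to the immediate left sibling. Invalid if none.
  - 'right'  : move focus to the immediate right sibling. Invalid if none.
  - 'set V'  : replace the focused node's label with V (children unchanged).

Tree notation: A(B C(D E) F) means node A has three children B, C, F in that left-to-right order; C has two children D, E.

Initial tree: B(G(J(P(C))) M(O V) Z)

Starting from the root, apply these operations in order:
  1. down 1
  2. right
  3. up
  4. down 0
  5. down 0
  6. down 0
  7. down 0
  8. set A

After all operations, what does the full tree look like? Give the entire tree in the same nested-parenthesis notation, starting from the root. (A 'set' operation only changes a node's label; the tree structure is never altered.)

Step 1 (down 1): focus=M path=1 depth=1 children=['O', 'V'] left=['G'] right=['Z'] parent=B
Step 2 (right): focus=Z path=2 depth=1 children=[] left=['G', 'M'] right=[] parent=B
Step 3 (up): focus=B path=root depth=0 children=['G', 'M', 'Z'] (at root)
Step 4 (down 0): focus=G path=0 depth=1 children=['J'] left=[] right=['M', 'Z'] parent=B
Step 5 (down 0): focus=J path=0/0 depth=2 children=['P'] left=[] right=[] parent=G
Step 6 (down 0): focus=P path=0/0/0 depth=3 children=['C'] left=[] right=[] parent=J
Step 7 (down 0): focus=C path=0/0/0/0 depth=4 children=[] left=[] right=[] parent=P
Step 8 (set A): focus=A path=0/0/0/0 depth=4 children=[] left=[] right=[] parent=P

Answer: B(G(J(P(A))) M(O V) Z)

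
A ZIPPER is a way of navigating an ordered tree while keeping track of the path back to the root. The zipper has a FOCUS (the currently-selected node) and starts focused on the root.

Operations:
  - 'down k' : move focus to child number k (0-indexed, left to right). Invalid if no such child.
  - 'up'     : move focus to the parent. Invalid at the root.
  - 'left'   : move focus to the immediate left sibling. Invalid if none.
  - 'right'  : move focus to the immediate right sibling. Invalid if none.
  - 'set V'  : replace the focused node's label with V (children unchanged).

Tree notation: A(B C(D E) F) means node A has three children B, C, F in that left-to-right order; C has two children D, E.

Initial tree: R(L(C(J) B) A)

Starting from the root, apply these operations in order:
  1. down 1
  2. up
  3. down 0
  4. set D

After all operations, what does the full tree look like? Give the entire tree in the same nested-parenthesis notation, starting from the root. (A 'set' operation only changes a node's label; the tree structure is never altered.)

Answer: R(D(C(J) B) A)

Derivation:
Step 1 (down 1): focus=A path=1 depth=1 children=[] left=['L'] right=[] parent=R
Step 2 (up): focus=R path=root depth=0 children=['L', 'A'] (at root)
Step 3 (down 0): focus=L path=0 depth=1 children=['C', 'B'] left=[] right=['A'] parent=R
Step 4 (set D): focus=D path=0 depth=1 children=['C', 'B'] left=[] right=['A'] parent=R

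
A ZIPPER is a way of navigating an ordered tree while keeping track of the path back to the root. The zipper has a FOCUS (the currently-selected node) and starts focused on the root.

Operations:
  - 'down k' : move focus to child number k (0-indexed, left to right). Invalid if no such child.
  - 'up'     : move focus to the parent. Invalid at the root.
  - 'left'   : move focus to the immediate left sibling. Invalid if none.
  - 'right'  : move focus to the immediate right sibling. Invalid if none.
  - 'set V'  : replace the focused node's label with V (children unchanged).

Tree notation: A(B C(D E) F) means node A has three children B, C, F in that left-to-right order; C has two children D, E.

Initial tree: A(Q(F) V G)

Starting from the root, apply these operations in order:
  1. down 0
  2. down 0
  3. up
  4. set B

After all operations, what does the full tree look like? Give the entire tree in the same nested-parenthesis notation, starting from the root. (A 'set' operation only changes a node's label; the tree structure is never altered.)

Step 1 (down 0): focus=Q path=0 depth=1 children=['F'] left=[] right=['V', 'G'] parent=A
Step 2 (down 0): focus=F path=0/0 depth=2 children=[] left=[] right=[] parent=Q
Step 3 (up): focus=Q path=0 depth=1 children=['F'] left=[] right=['V', 'G'] parent=A
Step 4 (set B): focus=B path=0 depth=1 children=['F'] left=[] right=['V', 'G'] parent=A

Answer: A(B(F) V G)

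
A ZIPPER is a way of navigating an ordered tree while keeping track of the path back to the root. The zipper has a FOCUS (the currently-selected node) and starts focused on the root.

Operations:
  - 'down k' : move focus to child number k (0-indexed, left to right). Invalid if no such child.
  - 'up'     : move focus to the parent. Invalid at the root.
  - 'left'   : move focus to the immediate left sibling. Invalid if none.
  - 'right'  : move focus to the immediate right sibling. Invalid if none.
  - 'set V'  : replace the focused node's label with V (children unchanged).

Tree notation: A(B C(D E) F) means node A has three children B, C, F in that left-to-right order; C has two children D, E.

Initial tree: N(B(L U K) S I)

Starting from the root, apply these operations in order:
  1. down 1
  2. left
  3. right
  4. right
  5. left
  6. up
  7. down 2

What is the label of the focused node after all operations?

Step 1 (down 1): focus=S path=1 depth=1 children=[] left=['B'] right=['I'] parent=N
Step 2 (left): focus=B path=0 depth=1 children=['L', 'U', 'K'] left=[] right=['S', 'I'] parent=N
Step 3 (right): focus=S path=1 depth=1 children=[] left=['B'] right=['I'] parent=N
Step 4 (right): focus=I path=2 depth=1 children=[] left=['B', 'S'] right=[] parent=N
Step 5 (left): focus=S path=1 depth=1 children=[] left=['B'] right=['I'] parent=N
Step 6 (up): focus=N path=root depth=0 children=['B', 'S', 'I'] (at root)
Step 7 (down 2): focus=I path=2 depth=1 children=[] left=['B', 'S'] right=[] parent=N

Answer: I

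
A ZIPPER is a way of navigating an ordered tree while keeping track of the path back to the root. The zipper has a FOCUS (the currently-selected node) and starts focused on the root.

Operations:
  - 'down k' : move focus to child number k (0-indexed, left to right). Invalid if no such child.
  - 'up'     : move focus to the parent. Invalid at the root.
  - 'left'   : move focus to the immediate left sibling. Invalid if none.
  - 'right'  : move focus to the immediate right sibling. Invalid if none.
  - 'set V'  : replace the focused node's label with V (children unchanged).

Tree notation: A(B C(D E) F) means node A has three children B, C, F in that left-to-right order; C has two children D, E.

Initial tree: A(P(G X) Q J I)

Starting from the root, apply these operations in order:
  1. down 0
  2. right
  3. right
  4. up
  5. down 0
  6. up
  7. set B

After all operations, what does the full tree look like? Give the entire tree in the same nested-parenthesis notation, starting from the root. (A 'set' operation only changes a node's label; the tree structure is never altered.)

Answer: B(P(G X) Q J I)

Derivation:
Step 1 (down 0): focus=P path=0 depth=1 children=['G', 'X'] left=[] right=['Q', 'J', 'I'] parent=A
Step 2 (right): focus=Q path=1 depth=1 children=[] left=['P'] right=['J', 'I'] parent=A
Step 3 (right): focus=J path=2 depth=1 children=[] left=['P', 'Q'] right=['I'] parent=A
Step 4 (up): focus=A path=root depth=0 children=['P', 'Q', 'J', 'I'] (at root)
Step 5 (down 0): focus=P path=0 depth=1 children=['G', 'X'] left=[] right=['Q', 'J', 'I'] parent=A
Step 6 (up): focus=A path=root depth=0 children=['P', 'Q', 'J', 'I'] (at root)
Step 7 (set B): focus=B path=root depth=0 children=['P', 'Q', 'J', 'I'] (at root)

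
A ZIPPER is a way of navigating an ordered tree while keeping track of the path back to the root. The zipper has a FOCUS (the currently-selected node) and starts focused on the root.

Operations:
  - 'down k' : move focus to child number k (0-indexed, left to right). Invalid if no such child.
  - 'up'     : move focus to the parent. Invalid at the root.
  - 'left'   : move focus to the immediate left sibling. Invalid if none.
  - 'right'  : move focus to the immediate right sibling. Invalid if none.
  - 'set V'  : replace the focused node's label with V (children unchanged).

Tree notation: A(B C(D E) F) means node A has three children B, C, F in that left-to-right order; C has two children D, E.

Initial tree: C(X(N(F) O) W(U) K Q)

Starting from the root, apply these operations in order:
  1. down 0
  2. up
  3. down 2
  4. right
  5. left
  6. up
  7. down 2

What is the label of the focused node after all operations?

Step 1 (down 0): focus=X path=0 depth=1 children=['N', 'O'] left=[] right=['W', 'K', 'Q'] parent=C
Step 2 (up): focus=C path=root depth=0 children=['X', 'W', 'K', 'Q'] (at root)
Step 3 (down 2): focus=K path=2 depth=1 children=[] left=['X', 'W'] right=['Q'] parent=C
Step 4 (right): focus=Q path=3 depth=1 children=[] left=['X', 'W', 'K'] right=[] parent=C
Step 5 (left): focus=K path=2 depth=1 children=[] left=['X', 'W'] right=['Q'] parent=C
Step 6 (up): focus=C path=root depth=0 children=['X', 'W', 'K', 'Q'] (at root)
Step 7 (down 2): focus=K path=2 depth=1 children=[] left=['X', 'W'] right=['Q'] parent=C

Answer: K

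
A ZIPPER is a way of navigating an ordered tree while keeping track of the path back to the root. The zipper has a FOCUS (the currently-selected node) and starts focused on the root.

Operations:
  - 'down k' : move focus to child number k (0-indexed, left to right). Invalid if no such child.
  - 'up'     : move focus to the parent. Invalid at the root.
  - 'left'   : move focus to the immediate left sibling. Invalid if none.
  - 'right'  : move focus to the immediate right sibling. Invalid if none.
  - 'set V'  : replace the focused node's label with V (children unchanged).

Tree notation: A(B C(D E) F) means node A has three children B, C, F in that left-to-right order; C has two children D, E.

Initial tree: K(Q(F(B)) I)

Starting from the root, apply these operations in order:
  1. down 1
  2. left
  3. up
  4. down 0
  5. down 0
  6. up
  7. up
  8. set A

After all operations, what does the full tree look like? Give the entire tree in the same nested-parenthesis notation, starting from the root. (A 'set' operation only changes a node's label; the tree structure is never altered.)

Answer: A(Q(F(B)) I)

Derivation:
Step 1 (down 1): focus=I path=1 depth=1 children=[] left=['Q'] right=[] parent=K
Step 2 (left): focus=Q path=0 depth=1 children=['F'] left=[] right=['I'] parent=K
Step 3 (up): focus=K path=root depth=0 children=['Q', 'I'] (at root)
Step 4 (down 0): focus=Q path=0 depth=1 children=['F'] left=[] right=['I'] parent=K
Step 5 (down 0): focus=F path=0/0 depth=2 children=['B'] left=[] right=[] parent=Q
Step 6 (up): focus=Q path=0 depth=1 children=['F'] left=[] right=['I'] parent=K
Step 7 (up): focus=K path=root depth=0 children=['Q', 'I'] (at root)
Step 8 (set A): focus=A path=root depth=0 children=['Q', 'I'] (at root)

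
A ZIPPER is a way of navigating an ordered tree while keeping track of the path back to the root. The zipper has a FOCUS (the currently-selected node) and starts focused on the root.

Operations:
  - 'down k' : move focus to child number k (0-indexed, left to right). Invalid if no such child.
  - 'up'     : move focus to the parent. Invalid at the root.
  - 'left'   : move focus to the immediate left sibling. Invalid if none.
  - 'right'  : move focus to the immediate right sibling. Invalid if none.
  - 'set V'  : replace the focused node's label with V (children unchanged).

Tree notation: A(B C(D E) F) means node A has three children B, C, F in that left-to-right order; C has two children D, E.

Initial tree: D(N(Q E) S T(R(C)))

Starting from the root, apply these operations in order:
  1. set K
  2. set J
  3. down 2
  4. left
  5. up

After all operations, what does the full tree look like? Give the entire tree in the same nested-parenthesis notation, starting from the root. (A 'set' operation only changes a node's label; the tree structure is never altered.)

Step 1 (set K): focus=K path=root depth=0 children=['N', 'S', 'T'] (at root)
Step 2 (set J): focus=J path=root depth=0 children=['N', 'S', 'T'] (at root)
Step 3 (down 2): focus=T path=2 depth=1 children=['R'] left=['N', 'S'] right=[] parent=J
Step 4 (left): focus=S path=1 depth=1 children=[] left=['N'] right=['T'] parent=J
Step 5 (up): focus=J path=root depth=0 children=['N', 'S', 'T'] (at root)

Answer: J(N(Q E) S T(R(C)))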